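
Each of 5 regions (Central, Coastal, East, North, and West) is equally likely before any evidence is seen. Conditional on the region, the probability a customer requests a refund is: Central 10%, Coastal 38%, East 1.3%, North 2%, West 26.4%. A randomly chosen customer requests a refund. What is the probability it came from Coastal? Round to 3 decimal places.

0.489

With a uniform prior (1/5 each), posterior ∝ likelihood:
  Central: 0.1
  Coastal: 0.38
  East: 0.013
  North: 0.02
  West: 0.264
Sum = 0.777.
P(Coastal | evidence) = 0.38 / 0.777 ≈ 0.489.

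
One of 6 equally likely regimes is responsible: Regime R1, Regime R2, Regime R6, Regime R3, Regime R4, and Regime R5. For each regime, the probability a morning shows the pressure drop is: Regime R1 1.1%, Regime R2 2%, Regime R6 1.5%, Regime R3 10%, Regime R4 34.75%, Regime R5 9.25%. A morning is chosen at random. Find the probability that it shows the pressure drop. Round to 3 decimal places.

Since the prior is uniform, the posterior is proportional to the likelihood:
  Regime R1: 0.011
  Regime R2: 0.02
  Regime R6: 0.015
  Regime R3: 0.1
  Regime R4: 0.3475
  Regime R5: 0.0925
P(drop) = (1/6) × (0.011 + 0.02 + 0.015 + 0.1 + 0.3475 + 0.0925) = 0.586/6 ≈ 0.098.

0.098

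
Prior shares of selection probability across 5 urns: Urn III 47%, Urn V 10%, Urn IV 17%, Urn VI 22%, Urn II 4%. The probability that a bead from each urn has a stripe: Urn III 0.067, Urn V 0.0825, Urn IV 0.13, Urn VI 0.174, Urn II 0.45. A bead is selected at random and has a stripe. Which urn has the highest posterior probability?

Prior × likelihood for each hypothesis:
  Urn III: 0.47 × 0.067 = 0.03149
  Urn V: 0.1 × 0.0825 = 0.00825
  Urn IV: 0.17 × 0.13 = 0.0221
  Urn VI: 0.22 × 0.174 = 0.03828
  Urn II: 0.04 × 0.45 = 0.018
Normalizing constant = 0.11812.
Largest term belongs to Urn VI, so Urn VI is most probable.

Urn VI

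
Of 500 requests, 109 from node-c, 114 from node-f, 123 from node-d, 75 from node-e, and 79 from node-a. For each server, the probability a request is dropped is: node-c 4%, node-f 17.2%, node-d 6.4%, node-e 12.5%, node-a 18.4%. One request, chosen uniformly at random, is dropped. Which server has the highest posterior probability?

node-f

By Bayes' rule, posterior ∝ prior × likelihood:
  node-c: 0.218 × 0.04 = 0.00872
  node-f: 0.228 × 0.172 = 0.039216
  node-d: 0.246 × 0.064 = 0.015744
  node-e: 0.15 × 0.125 = 0.01875
  node-a: 0.158 × 0.184 = 0.029072
Normalizing constant = 0.111502.
Largest term belongs to node-f, so node-f is most probable.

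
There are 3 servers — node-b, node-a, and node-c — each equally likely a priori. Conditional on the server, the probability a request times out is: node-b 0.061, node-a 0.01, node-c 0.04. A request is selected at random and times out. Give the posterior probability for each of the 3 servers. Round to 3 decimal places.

Since the prior is uniform, the posterior is proportional to the likelihood:
  node-b: 0.061
  node-a: 0.01
  node-c: 0.04
Sum = 0.111.
P(node-b | timeout) = 0.061/0.111 ≈ 0.550
P(node-a | timeout) = 0.01/0.111 ≈ 0.090
P(node-c | timeout) = 0.04/0.111 ≈ 0.360

node-b 0.550, node-a 0.090, node-c 0.360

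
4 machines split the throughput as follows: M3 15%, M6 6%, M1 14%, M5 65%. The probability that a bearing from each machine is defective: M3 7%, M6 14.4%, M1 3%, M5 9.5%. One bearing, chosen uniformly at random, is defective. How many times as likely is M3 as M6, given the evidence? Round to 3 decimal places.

Unnormalized posteriors (prior × likelihood):
  M3: 0.15 × 0.07 = 0.0105
  M6: 0.06 × 0.144 = 0.00864
  M1: 0.14 × 0.03 = 0.0042
  M5: 0.65 × 0.095 = 0.06175
Sum = 0.08509.
The ratio is 0.0105 / 0.00864 (the normalizer cancels) = 1.215.

1.215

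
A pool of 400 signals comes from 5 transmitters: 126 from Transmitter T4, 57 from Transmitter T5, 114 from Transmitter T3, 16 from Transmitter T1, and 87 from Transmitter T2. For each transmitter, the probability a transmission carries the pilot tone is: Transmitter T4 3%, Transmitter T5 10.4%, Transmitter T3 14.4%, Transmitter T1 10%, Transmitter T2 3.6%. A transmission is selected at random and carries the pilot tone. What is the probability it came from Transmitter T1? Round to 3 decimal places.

By Bayes' rule, posterior ∝ prior × likelihood:
  Transmitter T4: 0.315 × 0.03 = 0.00945
  Transmitter T5: 0.1425 × 0.104 = 0.01482
  Transmitter T3: 0.285 × 0.144 = 0.04104
  Transmitter T1: 0.04 × 0.1 = 0.004
  Transmitter T2: 0.2175 × 0.036 = 0.00783
Normalizing constant = 0.07714.
P(Transmitter T1 | evidence) = 0.004 / 0.07714 ≈ 0.052.

0.052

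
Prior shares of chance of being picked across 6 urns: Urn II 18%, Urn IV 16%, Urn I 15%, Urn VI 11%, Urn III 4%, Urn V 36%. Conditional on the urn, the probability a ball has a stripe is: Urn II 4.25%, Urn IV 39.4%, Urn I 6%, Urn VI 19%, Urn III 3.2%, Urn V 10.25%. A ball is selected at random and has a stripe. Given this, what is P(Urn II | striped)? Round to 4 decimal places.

0.0551

Prior × likelihood for each hypothesis:
  Urn II: 0.18 × 0.0425 = 0.00765
  Urn IV: 0.16 × 0.394 = 0.06304
  Urn I: 0.15 × 0.06 = 0.009
  Urn VI: 0.11 × 0.19 = 0.0209
  Urn III: 0.04 × 0.032 = 0.00128
  Urn V: 0.36 × 0.1025 = 0.0369
Sum = 0.13877.
P(Urn II | evidence) = 0.00765 / 0.13877 ≈ 0.0551.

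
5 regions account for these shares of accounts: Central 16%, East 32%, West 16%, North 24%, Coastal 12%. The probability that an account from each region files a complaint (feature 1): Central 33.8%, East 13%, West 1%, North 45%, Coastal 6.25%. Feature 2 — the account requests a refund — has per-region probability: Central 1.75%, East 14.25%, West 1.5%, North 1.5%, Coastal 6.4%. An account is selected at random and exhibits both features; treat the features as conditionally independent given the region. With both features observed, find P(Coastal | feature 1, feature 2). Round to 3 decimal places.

By Bayes' rule, posterior ∝ prior × likelihood:
  Central: 0.16 × 0.338 × 0.0175 = 0.0009464
  East: 0.32 × 0.13 × 0.1425 = 0.005928
  West: 0.16 × 0.01 × 0.015 = 0.000024
  North: 0.24 × 0.45 × 0.015 = 0.00162
  Coastal: 0.12 × 0.0625 × 0.064 = 0.00048
Normalizing constant = 0.0089984.
P(Coastal | evidence) = 0.00048 / 0.0089984 ≈ 0.053.

0.053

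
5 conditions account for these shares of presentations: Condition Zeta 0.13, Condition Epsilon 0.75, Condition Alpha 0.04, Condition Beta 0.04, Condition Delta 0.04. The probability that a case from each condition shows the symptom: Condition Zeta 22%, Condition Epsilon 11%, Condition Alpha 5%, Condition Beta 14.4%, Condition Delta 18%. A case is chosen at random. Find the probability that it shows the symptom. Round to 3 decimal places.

0.126

By Bayes' rule, posterior ∝ prior × likelihood:
  Condition Zeta: 0.13 × 0.22 = 0.0286
  Condition Epsilon: 0.75 × 0.11 = 0.0825
  Condition Alpha: 0.04 × 0.05 = 0.002
  Condition Beta: 0.04 × 0.144 = 0.00576
  Condition Delta: 0.04 × 0.18 = 0.0072
P(symptomatic) = 0.0286 + 0.0825 + 0.002 + 0.00576 + 0.0072 = 0.12606 → 0.126.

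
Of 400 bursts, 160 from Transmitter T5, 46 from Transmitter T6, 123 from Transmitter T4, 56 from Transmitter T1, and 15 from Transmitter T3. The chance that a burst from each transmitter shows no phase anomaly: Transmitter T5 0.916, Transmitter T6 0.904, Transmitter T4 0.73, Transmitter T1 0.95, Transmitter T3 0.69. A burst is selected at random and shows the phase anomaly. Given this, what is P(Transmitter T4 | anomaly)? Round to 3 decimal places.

0.568

Taking complements, P(anomaly | each) = Transmitter T5 0.084, Transmitter T6 0.096, Transmitter T4 0.27, Transmitter T1 0.05, Transmitter T3 0.31.
Unnormalized posteriors (prior × likelihood):
  Transmitter T5: 0.4 × 0.084 = 0.0336
  Transmitter T6: 0.115 × 0.096 = 0.01104
  Transmitter T4: 0.3075 × 0.27 = 0.083025
  Transmitter T1: 0.14 × 0.05 = 0.007
  Transmitter T3: 0.0375 × 0.31 = 0.011625
Total = 0.14629.
P(Transmitter T4 | evidence) = 0.083025 / 0.14629 ≈ 0.568.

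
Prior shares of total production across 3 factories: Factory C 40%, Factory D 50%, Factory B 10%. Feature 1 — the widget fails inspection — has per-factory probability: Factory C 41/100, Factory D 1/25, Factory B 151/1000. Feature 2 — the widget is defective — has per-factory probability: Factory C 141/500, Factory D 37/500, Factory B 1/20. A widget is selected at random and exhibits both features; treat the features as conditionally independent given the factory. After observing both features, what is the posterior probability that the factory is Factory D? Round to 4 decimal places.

By Bayes' rule, posterior ∝ prior × likelihood:
  Factory C: 0.4 × 0.41 × 0.282 = 0.046248
  Factory D: 0.5 × 0.04 × 0.074 = 0.00148
  Factory B: 0.1 × 0.151 × 0.05 = 0.000755
Normalizing constant = 0.048483.
P(Factory D | evidence) = 0.00148 / 0.048483 ≈ 0.0305.

0.0305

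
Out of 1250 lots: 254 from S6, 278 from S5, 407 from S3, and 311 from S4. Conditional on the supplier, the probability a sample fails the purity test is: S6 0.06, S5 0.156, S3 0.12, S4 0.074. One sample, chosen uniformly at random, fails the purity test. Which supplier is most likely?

By Bayes' rule, posterior ∝ prior × likelihood:
  S6: 0.2032 × 0.06 = 0.012192
  S5: 0.2224 × 0.156 = 0.0346944
  S3: 0.3256 × 0.12 = 0.039072
  S4: 0.2488 × 0.074 = 0.0184112
Total = 0.1043696.
Largest term belongs to S3, so S3 is most probable.

S3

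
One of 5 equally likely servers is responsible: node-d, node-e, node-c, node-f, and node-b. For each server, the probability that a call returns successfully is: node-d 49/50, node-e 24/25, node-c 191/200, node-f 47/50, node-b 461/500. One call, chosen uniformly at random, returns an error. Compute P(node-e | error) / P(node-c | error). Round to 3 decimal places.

Taking complements, P(error | each) = node-d 0.02, node-e 0.04, node-c 0.045, node-f 0.06, node-b 0.078.
Since the prior is uniform, the posterior is proportional to the likelihood:
  node-d: 0.02
  node-e: 0.04
  node-c: 0.045
  node-f: 0.06
  node-b: 0.078
Total = 0.243.
The ratio is 0.04 / 0.045 (the normalizer cancels) = 0.889.

0.889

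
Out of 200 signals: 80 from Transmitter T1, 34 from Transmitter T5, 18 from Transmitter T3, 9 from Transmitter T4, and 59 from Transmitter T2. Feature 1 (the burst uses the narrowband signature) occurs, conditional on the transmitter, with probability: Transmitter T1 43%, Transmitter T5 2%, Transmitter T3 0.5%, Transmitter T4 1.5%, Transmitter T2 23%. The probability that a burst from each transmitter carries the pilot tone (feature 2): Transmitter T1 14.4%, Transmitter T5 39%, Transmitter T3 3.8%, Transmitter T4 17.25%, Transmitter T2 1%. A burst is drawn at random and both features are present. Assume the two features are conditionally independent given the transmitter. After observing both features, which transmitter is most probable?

Transmitter T1

Compute prior × likelihood for every hypothesis:
  Transmitter T1: 0.4 × 0.43 × 0.144 = 0.024768
  Transmitter T5: 0.17 × 0.02 × 0.39 = 0.001326
  Transmitter T3: 0.09 × 0.005 × 0.038 = 0.0000171
  Transmitter T4: 0.045 × 0.015 × 0.1725 = 0.0001164375
  Transmitter T2: 0.295 × 0.23 × 0.01 = 0.0006785
Sum = 0.0269060375.
Largest term belongs to Transmitter T1, so Transmitter T1 is most probable.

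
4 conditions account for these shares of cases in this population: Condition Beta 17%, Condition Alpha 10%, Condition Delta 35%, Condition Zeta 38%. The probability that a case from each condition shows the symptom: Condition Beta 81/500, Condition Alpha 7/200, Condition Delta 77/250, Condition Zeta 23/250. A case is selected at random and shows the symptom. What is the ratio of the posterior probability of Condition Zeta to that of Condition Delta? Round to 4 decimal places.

0.3243

Prior × likelihood for each hypothesis:
  Condition Beta: 0.17 × 0.162 = 0.02754
  Condition Alpha: 0.1 × 0.035 = 0.0035
  Condition Delta: 0.35 × 0.308 = 0.1078
  Condition Zeta: 0.38 × 0.092 = 0.03496
Normalizing constant = 0.1738.
The ratio is 0.03496 / 0.1078 (the normalizer cancels) = 0.3243.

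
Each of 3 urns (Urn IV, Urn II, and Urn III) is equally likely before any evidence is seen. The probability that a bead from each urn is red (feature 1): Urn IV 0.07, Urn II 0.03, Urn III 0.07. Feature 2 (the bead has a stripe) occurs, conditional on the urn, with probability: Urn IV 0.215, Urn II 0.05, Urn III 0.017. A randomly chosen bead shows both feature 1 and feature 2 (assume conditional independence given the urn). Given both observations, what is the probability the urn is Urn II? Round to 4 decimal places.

With a uniform prior (1/3 each), posterior ∝ likelihood:
  Urn IV: 0.07 × 0.215 = 0.01505
  Urn II: 0.03 × 0.05 = 0.0015
  Urn III: 0.07 × 0.017 = 0.00119
Sum = 0.01774.
P(Urn II | evidence) = 0.0015 / 0.01774 ≈ 0.0846.

0.0846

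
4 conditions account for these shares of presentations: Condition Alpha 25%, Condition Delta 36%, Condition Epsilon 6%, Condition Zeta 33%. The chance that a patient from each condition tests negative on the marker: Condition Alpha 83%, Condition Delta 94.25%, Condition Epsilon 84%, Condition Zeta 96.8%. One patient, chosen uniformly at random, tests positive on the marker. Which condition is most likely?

Condition Alpha

Taking complements, P(marker-positive | each) = Condition Alpha 0.17, Condition Delta 0.0575, Condition Epsilon 0.16, Condition Zeta 0.032.
By Bayes' rule, posterior ∝ prior × likelihood:
  Condition Alpha: 0.25 × 0.17 = 0.0425
  Condition Delta: 0.36 × 0.0575 = 0.0207
  Condition Epsilon: 0.06 × 0.16 = 0.0096
  Condition Zeta: 0.33 × 0.032 = 0.01056
Normalizing constant = 0.08336.
Largest term belongs to Condition Alpha, so Condition Alpha is most probable.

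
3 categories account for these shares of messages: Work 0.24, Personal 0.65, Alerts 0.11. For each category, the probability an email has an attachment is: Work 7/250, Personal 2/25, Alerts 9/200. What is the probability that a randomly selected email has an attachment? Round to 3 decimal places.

Unnormalized posteriors (prior × likelihood):
  Work: 0.24 × 0.028 = 0.00672
  Personal: 0.65 × 0.08 = 0.052
  Alerts: 0.11 × 0.045 = 0.00495
P(attachment) = 0.00672 + 0.052 + 0.00495 = 0.06367 → 0.064.

0.064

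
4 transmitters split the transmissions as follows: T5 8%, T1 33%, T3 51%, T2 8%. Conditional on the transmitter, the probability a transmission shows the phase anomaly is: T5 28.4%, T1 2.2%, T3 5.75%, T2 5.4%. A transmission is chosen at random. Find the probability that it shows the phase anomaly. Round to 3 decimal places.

Unnormalized posteriors (prior × likelihood):
  T5: 0.08 × 0.284 = 0.02272
  T1: 0.33 × 0.022 = 0.00726
  T3: 0.51 × 0.0575 = 0.029325
  T2: 0.08 × 0.054 = 0.00432
P(anomaly) = 0.02272 + 0.00726 + 0.029325 + 0.00432 = 0.063625 → 0.064.

0.064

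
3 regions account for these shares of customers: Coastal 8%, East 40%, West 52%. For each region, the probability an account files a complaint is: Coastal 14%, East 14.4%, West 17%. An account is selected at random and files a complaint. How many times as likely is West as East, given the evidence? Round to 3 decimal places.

Compute prior × likelihood for every hypothesis:
  Coastal: 0.08 × 0.14 = 0.0112
  East: 0.4 × 0.144 = 0.0576
  West: 0.52 × 0.17 = 0.0884
Normalizing constant = 0.1572.
The ratio is 0.0884 / 0.0576 (the normalizer cancels) = 1.535.

1.535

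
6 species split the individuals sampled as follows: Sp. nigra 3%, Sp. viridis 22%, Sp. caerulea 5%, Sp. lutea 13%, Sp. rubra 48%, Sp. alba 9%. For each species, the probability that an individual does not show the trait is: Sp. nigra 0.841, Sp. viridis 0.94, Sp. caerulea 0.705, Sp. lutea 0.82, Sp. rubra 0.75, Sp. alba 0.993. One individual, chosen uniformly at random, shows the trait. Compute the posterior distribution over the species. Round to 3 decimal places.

Taking complements, P(trait | each) = Sp. nigra 0.159, Sp. viridis 0.06, Sp. caerulea 0.295, Sp. lutea 0.18, Sp. rubra 0.25, Sp. alba 0.007.
Unnormalized posteriors (prior × likelihood):
  Sp. nigra: 0.03 × 0.159 = 0.00477
  Sp. viridis: 0.22 × 0.06 = 0.0132
  Sp. caerulea: 0.05 × 0.295 = 0.01475
  Sp. lutea: 0.13 × 0.18 = 0.0234
  Sp. rubra: 0.48 × 0.25 = 0.12
  Sp. alba: 0.09 × 0.007 = 0.00063
Normalizing constant = 0.17675.
P(Sp. nigra | trait) = 0.00477/0.17675 ≈ 0.027
P(Sp. viridis | trait) = 0.0132/0.17675 ≈ 0.075
P(Sp. caerulea | trait) = 0.01475/0.17675 ≈ 0.083
P(Sp. lutea | trait) = 0.0234/0.17675 ≈ 0.132
P(Sp. rubra | trait) = 0.12/0.17675 ≈ 0.679
P(Sp. alba | trait) = 0.00063/0.17675 ≈ 0.004

Sp. nigra 0.027, Sp. viridis 0.075, Sp. caerulea 0.083, Sp. lutea 0.132, Sp. rubra 0.679, Sp. alba 0.004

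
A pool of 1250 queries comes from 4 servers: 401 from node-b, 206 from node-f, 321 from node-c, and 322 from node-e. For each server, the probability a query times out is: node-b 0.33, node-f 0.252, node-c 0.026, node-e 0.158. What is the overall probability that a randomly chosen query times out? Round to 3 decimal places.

By Bayes' rule, posterior ∝ prior × likelihood:
  node-b: 0.3208 × 0.33 = 0.105864
  node-f: 0.1648 × 0.252 = 0.0415296
  node-c: 0.2568 × 0.026 = 0.0066768
  node-e: 0.2576 × 0.158 = 0.0407008
P(timeout) = 0.105864 + 0.0415296 + 0.0066768 + 0.0407008 = 0.1947712 → 0.195.

0.195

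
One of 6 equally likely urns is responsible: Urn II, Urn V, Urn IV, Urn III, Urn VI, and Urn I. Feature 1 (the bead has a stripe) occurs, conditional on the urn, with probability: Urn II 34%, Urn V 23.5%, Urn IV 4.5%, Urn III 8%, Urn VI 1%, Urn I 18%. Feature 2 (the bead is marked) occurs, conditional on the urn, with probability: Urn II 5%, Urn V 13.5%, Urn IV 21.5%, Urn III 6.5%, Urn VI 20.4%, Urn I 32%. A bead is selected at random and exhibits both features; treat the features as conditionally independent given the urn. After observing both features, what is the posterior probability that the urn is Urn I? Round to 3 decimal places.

Since the prior is uniform, the posterior is proportional to the likelihood:
  Urn II: 0.34 × 0.05 = 0.017
  Urn V: 0.235 × 0.135 = 0.031725
  Urn IV: 0.045 × 0.215 = 0.009675
  Urn III: 0.08 × 0.065 = 0.0052
  Urn VI: 0.01 × 0.204 = 0.00204
  Urn I: 0.18 × 0.32 = 0.0576
Normalizing constant = 0.12324.
P(Urn I | evidence) = 0.0576 / 0.12324 ≈ 0.467.

0.467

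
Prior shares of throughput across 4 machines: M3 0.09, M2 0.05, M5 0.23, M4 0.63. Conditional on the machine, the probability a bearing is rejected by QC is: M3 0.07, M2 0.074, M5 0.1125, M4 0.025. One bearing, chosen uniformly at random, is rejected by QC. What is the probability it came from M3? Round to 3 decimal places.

By Bayes' rule, posterior ∝ prior × likelihood:
  M3: 0.09 × 0.07 = 0.0063
  M2: 0.05 × 0.074 = 0.0037
  M5: 0.23 × 0.1125 = 0.025875
  M4: 0.63 × 0.025 = 0.01575
Sum = 0.051625.
P(M3 | evidence) = 0.0063 / 0.051625 ≈ 0.122.

0.122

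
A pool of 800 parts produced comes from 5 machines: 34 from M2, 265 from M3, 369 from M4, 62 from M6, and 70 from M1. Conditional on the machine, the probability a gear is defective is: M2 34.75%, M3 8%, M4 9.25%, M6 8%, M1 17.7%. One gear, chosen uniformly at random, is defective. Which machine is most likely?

By Bayes' rule, posterior ∝ prior × likelihood:
  M2: 0.0425 × 0.3475 = 0.01476875
  M3: 0.33125 × 0.08 = 0.0265
  M4: 0.46125 × 0.0925 = 0.042665625
  M6: 0.0775 × 0.08 = 0.0062
  M1: 0.0875 × 0.177 = 0.0154875
Normalizing constant = 0.105621875.
Largest term belongs to M4, so M4 is most probable.

M4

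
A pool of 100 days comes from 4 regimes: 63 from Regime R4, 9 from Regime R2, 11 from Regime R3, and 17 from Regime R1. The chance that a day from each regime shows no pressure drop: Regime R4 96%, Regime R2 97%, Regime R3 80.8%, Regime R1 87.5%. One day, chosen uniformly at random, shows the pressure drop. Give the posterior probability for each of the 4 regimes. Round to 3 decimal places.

Taking complements, P(drop | each) = Regime R4 0.04, Regime R2 0.03, Regime R3 0.192, Regime R1 0.125.
Prior × likelihood for each hypothesis:
  Regime R4: 0.63 × 0.04 = 0.0252
  Regime R2: 0.09 × 0.03 = 0.0027
  Regime R3: 0.11 × 0.192 = 0.02112
  Regime R1: 0.17 × 0.125 = 0.02125
Normalizing constant = 0.07027.
P(Regime R4 | drop) = 0.0252/0.07027 ≈ 0.359
P(Regime R2 | drop) = 0.0027/0.07027 ≈ 0.038
P(Regime R3 | drop) = 0.02112/0.07027 ≈ 0.301
P(Regime R1 | drop) = 0.02125/0.07027 ≈ 0.302

Regime R4 0.359, Regime R2 0.038, Regime R3 0.301, Regime R1 0.302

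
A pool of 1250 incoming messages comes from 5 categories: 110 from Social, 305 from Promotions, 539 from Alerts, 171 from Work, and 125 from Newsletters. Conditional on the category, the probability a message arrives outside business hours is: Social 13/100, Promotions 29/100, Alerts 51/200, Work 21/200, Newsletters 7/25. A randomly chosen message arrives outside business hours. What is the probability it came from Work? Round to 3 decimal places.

Unnormalized posteriors (prior × likelihood):
  Social: 0.088 × 0.13 = 0.01144
  Promotions: 0.244 × 0.29 = 0.07076
  Alerts: 0.4312 × 0.255 = 0.109956
  Work: 0.1368 × 0.105 = 0.014364
  Newsletters: 0.1 × 0.28 = 0.028
Normalizing constant = 0.23452.
P(Work | evidence) = 0.014364 / 0.23452 ≈ 0.061.

0.061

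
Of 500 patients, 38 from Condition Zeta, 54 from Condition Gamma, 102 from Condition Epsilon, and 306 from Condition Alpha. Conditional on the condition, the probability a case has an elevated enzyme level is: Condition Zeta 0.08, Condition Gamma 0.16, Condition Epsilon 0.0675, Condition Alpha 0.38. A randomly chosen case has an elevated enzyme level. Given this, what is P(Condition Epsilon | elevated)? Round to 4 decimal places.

Prior × likelihood for each hypothesis:
  Condition Zeta: 0.076 × 0.08 = 0.00608
  Condition Gamma: 0.108 × 0.16 = 0.01728
  Condition Epsilon: 0.204 × 0.0675 = 0.01377
  Condition Alpha: 0.612 × 0.38 = 0.23256
Normalizing constant = 0.26969.
P(Condition Epsilon | evidence) = 0.01377 / 0.26969 ≈ 0.0511.

0.0511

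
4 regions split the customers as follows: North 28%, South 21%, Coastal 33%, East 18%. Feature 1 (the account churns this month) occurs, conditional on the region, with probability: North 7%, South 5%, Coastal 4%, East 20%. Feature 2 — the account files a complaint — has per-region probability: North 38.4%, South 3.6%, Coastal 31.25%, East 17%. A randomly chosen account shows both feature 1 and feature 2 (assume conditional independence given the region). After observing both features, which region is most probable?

Prior × likelihood for each hypothesis:
  North: 0.28 × 0.07 × 0.384 = 0.0075264
  South: 0.21 × 0.05 × 0.036 = 0.000378
  Coastal: 0.33 × 0.04 × 0.3125 = 0.004125
  East: 0.18 × 0.2 × 0.17 = 0.00612
Normalizing constant = 0.0181494.
Largest term belongs to North, so North is most probable.

North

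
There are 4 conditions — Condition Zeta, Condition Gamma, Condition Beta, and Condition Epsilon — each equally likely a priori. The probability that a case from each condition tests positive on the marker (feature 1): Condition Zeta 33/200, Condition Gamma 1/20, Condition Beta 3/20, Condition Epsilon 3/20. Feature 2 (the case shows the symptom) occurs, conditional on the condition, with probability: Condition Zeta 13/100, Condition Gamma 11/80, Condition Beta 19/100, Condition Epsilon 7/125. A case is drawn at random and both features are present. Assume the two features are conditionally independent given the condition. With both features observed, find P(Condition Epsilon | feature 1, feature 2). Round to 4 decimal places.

Since the prior is uniform, the posterior is proportional to the likelihood:
  Condition Zeta: 0.165 × 0.13 = 0.02145
  Condition Gamma: 0.05 × 0.1375 = 0.006875
  Condition Beta: 0.15 × 0.19 = 0.0285
  Condition Epsilon: 0.15 × 0.056 = 0.0084
Normalizing constant = 0.065225.
P(Condition Epsilon | evidence) = 0.0084 / 0.065225 ≈ 0.1288.

0.1288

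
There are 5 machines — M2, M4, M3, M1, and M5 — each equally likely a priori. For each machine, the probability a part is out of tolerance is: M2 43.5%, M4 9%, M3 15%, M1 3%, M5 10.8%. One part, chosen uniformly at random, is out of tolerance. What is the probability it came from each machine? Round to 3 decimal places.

With a uniform prior (1/5 each), posterior ∝ likelihood:
  M2: 0.435
  M4: 0.09
  M3: 0.15
  M1: 0.03
  M5: 0.108
Sum = 0.813.
P(M2 | oversize) = 0.435/0.813 ≈ 0.535
P(M4 | oversize) = 0.09/0.813 ≈ 0.111
P(M3 | oversize) = 0.15/0.813 ≈ 0.185
P(M1 | oversize) = 0.03/0.813 ≈ 0.037
P(M5 | oversize) = 0.108/0.813 ≈ 0.133
(Check: 0.535+0.111+0.185+0.037+0.133 = 1.001.)

M2 0.535, M4 0.111, M3 0.185, M1 0.037, M5 0.133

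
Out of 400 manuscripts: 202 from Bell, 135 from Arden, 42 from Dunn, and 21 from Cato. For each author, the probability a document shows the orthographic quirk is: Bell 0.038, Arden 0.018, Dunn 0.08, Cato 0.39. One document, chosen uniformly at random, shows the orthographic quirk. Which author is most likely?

Unnormalized posteriors (prior × likelihood):
  Bell: 0.505 × 0.038 = 0.01919
  Arden: 0.3375 × 0.018 = 0.006075
  Dunn: 0.105 × 0.08 = 0.0084
  Cato: 0.0525 × 0.39 = 0.020475
Sum = 0.05414.
Largest term belongs to Cato, so Cato is most probable.

Cato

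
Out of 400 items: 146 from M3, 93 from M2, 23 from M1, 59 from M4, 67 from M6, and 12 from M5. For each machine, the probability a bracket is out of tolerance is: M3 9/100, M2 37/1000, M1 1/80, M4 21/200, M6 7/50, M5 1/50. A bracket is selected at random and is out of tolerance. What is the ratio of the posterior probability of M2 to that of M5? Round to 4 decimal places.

14.3375

Prior × likelihood for each hypothesis:
  M3: 0.365 × 0.09 = 0.03285
  M2: 0.2325 × 0.037 = 0.0086025
  M1: 0.0575 × 0.0125 = 0.00071875
  M4: 0.1475 × 0.105 = 0.0154875
  M6: 0.1675 × 0.14 = 0.02345
  M5: 0.03 × 0.02 = 0.0006
Sum = 0.08170875.
The ratio is 0.0086025 / 0.0006 (the normalizer cancels) = 14.3375.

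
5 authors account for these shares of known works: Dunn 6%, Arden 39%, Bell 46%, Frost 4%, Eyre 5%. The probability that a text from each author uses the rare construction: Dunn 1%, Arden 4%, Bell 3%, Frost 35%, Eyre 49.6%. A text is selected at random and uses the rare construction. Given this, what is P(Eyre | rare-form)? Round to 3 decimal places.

Compute prior × likelihood for every hypothesis:
  Dunn: 0.06 × 0.01 = 0.0006
  Arden: 0.39 × 0.04 = 0.0156
  Bell: 0.46 × 0.03 = 0.0138
  Frost: 0.04 × 0.35 = 0.014
  Eyre: 0.05 × 0.496 = 0.0248
Sum = 0.0688.
P(Eyre | evidence) = 0.0248 / 0.0688 ≈ 0.360.

0.360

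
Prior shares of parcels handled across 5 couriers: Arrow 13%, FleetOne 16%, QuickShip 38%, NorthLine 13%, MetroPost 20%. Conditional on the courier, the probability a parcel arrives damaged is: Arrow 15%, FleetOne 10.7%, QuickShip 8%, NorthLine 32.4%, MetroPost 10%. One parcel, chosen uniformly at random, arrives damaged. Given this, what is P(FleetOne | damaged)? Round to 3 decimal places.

Unnormalized posteriors (prior × likelihood):
  Arrow: 0.13 × 0.15 = 0.0195
  FleetOne: 0.16 × 0.107 = 0.01712
  QuickShip: 0.38 × 0.08 = 0.0304
  NorthLine: 0.13 × 0.324 = 0.04212
  MetroPost: 0.2 × 0.1 = 0.02
Total = 0.12914.
P(FleetOne | evidence) = 0.01712 / 0.12914 ≈ 0.133.

0.133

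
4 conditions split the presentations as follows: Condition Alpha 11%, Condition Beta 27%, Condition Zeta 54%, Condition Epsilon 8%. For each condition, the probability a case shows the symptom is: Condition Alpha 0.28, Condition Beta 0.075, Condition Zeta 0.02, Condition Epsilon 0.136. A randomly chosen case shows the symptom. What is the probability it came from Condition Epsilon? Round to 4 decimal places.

Compute prior × likelihood for every hypothesis:
  Condition Alpha: 0.11 × 0.28 = 0.0308
  Condition Beta: 0.27 × 0.075 = 0.02025
  Condition Zeta: 0.54 × 0.02 = 0.0108
  Condition Epsilon: 0.08 × 0.136 = 0.01088
Total = 0.07273.
P(Condition Epsilon | evidence) = 0.01088 / 0.07273 ≈ 0.1496.

0.1496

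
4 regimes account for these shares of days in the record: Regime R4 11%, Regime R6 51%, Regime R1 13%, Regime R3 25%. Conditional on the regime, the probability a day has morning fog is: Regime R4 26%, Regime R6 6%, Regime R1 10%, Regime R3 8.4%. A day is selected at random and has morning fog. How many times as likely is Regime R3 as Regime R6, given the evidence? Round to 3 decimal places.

Unnormalized posteriors (prior × likelihood):
  Regime R4: 0.11 × 0.26 = 0.0286
  Regime R6: 0.51 × 0.06 = 0.0306
  Regime R1: 0.13 × 0.1 = 0.013
  Regime R3: 0.25 × 0.084 = 0.021
Total = 0.0932.
The ratio is 0.021 / 0.0306 (the normalizer cancels) = 0.686.

0.686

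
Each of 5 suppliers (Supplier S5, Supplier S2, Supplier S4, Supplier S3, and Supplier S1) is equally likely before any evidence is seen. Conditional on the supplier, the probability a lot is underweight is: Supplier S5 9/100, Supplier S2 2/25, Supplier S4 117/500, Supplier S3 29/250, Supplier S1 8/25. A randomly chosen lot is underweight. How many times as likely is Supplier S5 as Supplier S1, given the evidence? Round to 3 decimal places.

With a uniform prior (1/5 each), posterior ∝ likelihood:
  Supplier S5: 0.09
  Supplier S2: 0.08
  Supplier S4: 0.234
  Supplier S3: 0.116
  Supplier S1: 0.32
Total = 0.84.
The ratio is 0.09 / 0.32 (the normalizer cancels) = 0.281.

0.281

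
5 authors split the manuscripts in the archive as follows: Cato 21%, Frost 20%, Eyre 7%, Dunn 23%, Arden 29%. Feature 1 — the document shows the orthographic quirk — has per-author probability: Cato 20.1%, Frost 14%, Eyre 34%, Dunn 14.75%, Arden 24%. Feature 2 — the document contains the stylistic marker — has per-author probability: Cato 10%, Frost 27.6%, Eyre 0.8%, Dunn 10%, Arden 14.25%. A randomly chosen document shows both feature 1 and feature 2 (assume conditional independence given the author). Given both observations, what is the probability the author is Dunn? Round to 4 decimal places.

0.1333

By Bayes' rule, posterior ∝ prior × likelihood:
  Cato: 0.21 × 0.201 × 0.1 = 0.004221
  Frost: 0.2 × 0.14 × 0.276 = 0.007728
  Eyre: 0.07 × 0.34 × 0.008 = 0.0001904
  Dunn: 0.23 × 0.1475 × 0.1 = 0.0033925
  Arden: 0.29 × 0.24 × 0.1425 = 0.009918
Normalizing constant = 0.0254499.
P(Dunn | evidence) = 0.0033925 / 0.0254499 ≈ 0.1333.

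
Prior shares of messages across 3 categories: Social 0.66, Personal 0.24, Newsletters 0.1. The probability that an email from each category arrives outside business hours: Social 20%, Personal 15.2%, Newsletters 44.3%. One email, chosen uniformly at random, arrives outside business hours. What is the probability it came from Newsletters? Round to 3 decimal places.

0.208

Prior × likelihood for each hypothesis:
  Social: 0.66 × 0.2 = 0.132
  Personal: 0.24 × 0.152 = 0.03648
  Newsletters: 0.1 × 0.443 = 0.0443
Normalizing constant = 0.21278.
P(Newsletters | evidence) = 0.0443 / 0.21278 ≈ 0.208.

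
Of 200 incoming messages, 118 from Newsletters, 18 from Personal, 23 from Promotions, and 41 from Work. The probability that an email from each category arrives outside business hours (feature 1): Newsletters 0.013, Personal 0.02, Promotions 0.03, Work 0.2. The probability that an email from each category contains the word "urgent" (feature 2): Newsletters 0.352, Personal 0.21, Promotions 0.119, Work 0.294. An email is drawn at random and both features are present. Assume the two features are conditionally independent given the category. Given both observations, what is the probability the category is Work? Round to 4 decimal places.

0.7756

Compute prior × likelihood for every hypothesis:
  Newsletters: 0.59 × 0.013 × 0.352 = 0.00269984
  Personal: 0.09 × 0.02 × 0.21 = 0.000378
  Promotions: 0.115 × 0.03 × 0.119 = 0.00041055
  Work: 0.205 × 0.2 × 0.294 = 0.012054
Sum = 0.01554239.
P(Work | evidence) = 0.012054 / 0.01554239 ≈ 0.7756.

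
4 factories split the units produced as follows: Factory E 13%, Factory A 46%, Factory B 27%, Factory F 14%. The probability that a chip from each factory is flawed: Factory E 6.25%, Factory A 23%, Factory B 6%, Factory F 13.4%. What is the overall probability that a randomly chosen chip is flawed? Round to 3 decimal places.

0.149

By Bayes' rule, posterior ∝ prior × likelihood:
  Factory E: 0.13 × 0.0625 = 0.008125
  Factory A: 0.46 × 0.23 = 0.1058
  Factory B: 0.27 × 0.06 = 0.0162
  Factory F: 0.14 × 0.134 = 0.01876
P(flawed) = 0.008125 + 0.1058 + 0.0162 + 0.01876 = 0.148885 → 0.149.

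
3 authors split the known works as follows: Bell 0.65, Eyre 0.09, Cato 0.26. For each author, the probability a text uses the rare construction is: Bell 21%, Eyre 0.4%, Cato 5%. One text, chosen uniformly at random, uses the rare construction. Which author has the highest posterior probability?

Compute prior × likelihood for every hypothesis:
  Bell: 0.65 × 0.21 = 0.1365
  Eyre: 0.09 × 0.004 = 0.00036
  Cato: 0.26 × 0.05 = 0.013
Sum = 0.14986.
Largest term belongs to Bell, so Bell is most probable.

Bell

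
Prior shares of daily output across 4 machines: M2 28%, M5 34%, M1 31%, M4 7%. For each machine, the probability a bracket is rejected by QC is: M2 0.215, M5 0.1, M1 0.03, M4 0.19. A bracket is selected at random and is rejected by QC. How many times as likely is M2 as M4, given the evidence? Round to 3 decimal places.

Unnormalized posteriors (prior × likelihood):
  M2: 0.28 × 0.215 = 0.0602
  M5: 0.34 × 0.1 = 0.034
  M1: 0.31 × 0.03 = 0.0093
  M4: 0.07 × 0.19 = 0.0133
Total = 0.1168.
The ratio is 0.0602 / 0.0133 (the normalizer cancels) = 4.526.

4.526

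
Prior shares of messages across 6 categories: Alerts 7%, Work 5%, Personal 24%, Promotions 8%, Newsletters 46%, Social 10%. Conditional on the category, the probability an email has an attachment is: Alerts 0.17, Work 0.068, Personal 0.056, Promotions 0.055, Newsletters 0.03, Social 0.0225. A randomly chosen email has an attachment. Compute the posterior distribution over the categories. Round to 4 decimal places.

By Bayes' rule, posterior ∝ prior × likelihood:
  Alerts: 0.07 × 0.17 = 0.0119
  Work: 0.05 × 0.068 = 0.0034
  Personal: 0.24 × 0.056 = 0.01344
  Promotions: 0.08 × 0.055 = 0.0044
  Newsletters: 0.46 × 0.03 = 0.0138
  Social: 0.1 × 0.0225 = 0.00225
Total = 0.04919.
P(Alerts | attachment) = 0.0119/0.04919 ≈ 0.2419
P(Work | attachment) = 0.0034/0.04919 ≈ 0.0691
P(Personal | attachment) = 0.01344/0.04919 ≈ 0.2732
P(Promotions | attachment) = 0.0044/0.04919 ≈ 0.0894
P(Newsletters | attachment) = 0.0138/0.04919 ≈ 0.2805
P(Social | attachment) = 0.00225/0.04919 ≈ 0.0457

Alerts 0.2419, Work 0.0691, Personal 0.2732, Promotions 0.0894, Newsletters 0.2805, Social 0.0457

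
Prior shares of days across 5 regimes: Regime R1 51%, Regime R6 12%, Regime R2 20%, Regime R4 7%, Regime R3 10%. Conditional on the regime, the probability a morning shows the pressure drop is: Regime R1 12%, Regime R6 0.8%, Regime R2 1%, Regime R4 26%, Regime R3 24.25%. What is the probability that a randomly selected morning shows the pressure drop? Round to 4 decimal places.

By Bayes' rule, posterior ∝ prior × likelihood:
  Regime R1: 0.51 × 0.12 = 0.0612
  Regime R6: 0.12 × 0.008 = 0.00096
  Regime R2: 0.2 × 0.01 = 0.002
  Regime R4: 0.07 × 0.26 = 0.0182
  Regime R3: 0.1 × 0.2425 = 0.02425
P(drop) = 0.0612 + 0.00096 + 0.002 + 0.0182 + 0.02425 = 0.10661 → 0.1066.

0.1066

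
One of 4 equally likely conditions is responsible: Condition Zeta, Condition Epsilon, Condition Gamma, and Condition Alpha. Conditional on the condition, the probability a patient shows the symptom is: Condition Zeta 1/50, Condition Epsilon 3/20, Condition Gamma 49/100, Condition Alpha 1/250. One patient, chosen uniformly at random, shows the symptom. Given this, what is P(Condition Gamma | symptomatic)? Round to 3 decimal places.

0.738

Since the prior is uniform, the posterior is proportional to the likelihood:
  Condition Zeta: 0.02
  Condition Epsilon: 0.15
  Condition Gamma: 0.49
  Condition Alpha: 0.004
Sum = 0.664.
P(Condition Gamma | evidence) = 0.49 / 0.664 ≈ 0.738.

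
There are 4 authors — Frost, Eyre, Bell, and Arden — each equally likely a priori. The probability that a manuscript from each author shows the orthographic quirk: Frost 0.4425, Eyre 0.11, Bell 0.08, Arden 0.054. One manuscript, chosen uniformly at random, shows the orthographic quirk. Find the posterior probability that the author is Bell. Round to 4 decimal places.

0.1165

Since the prior is uniform, the posterior is proportional to the likelihood:
  Frost: 0.4425
  Eyre: 0.11
  Bell: 0.08
  Arden: 0.054
Total = 0.6865.
P(Bell | evidence) = 0.08 / 0.6865 ≈ 0.1165.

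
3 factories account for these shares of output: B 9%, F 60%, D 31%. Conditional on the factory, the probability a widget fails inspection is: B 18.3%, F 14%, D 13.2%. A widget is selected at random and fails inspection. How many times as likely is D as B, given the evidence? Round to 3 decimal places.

2.485

Compute prior × likelihood for every hypothesis:
  B: 0.09 × 0.183 = 0.01647
  F: 0.6 × 0.14 = 0.084
  D: 0.31 × 0.132 = 0.04092
Sum = 0.14139.
The ratio is 0.04092 / 0.01647 (the normalizer cancels) = 2.485.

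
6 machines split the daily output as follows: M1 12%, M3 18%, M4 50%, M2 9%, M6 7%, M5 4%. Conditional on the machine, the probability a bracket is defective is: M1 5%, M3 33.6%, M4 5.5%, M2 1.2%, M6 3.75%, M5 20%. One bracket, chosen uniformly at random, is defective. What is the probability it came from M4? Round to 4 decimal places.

By Bayes' rule, posterior ∝ prior × likelihood:
  M1: 0.12 × 0.05 = 0.006
  M3: 0.18 × 0.336 = 0.06048
  M4: 0.5 × 0.055 = 0.0275
  M2: 0.09 × 0.012 = 0.00108
  M6: 0.07 × 0.0375 = 0.002625
  M5: 0.04 × 0.2 = 0.008
Sum = 0.105685.
P(M4 | evidence) = 0.0275 / 0.105685 ≈ 0.2602.

0.2602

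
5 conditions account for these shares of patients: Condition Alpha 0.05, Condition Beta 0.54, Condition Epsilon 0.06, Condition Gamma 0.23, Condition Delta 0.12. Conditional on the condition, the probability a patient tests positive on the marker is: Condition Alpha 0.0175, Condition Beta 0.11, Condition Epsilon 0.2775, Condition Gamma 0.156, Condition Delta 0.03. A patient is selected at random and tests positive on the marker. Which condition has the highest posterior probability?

Condition Beta

By Bayes' rule, posterior ∝ prior × likelihood:
  Condition Alpha: 0.05 × 0.0175 = 0.000875
  Condition Beta: 0.54 × 0.11 = 0.0594
  Condition Epsilon: 0.06 × 0.2775 = 0.01665
  Condition Gamma: 0.23 × 0.156 = 0.03588
  Condition Delta: 0.12 × 0.03 = 0.0036
Normalizing constant = 0.116405.
Largest term belongs to Condition Beta, so Condition Beta is most probable.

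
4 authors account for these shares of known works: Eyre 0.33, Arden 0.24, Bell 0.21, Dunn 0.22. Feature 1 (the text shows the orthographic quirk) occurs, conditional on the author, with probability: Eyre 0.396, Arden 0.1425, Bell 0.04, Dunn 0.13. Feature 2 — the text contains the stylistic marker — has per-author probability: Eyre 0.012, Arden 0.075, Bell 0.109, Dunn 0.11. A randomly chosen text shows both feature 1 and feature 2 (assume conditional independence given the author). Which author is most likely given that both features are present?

Dunn

Compute prior × likelihood for every hypothesis:
  Eyre: 0.33 × 0.396 × 0.012 = 0.00156816
  Arden: 0.24 × 0.1425 × 0.075 = 0.002565
  Bell: 0.21 × 0.04 × 0.109 = 0.0009156
  Dunn: 0.22 × 0.13 × 0.11 = 0.003146
Normalizing constant = 0.00819476.
Largest term belongs to Dunn, so Dunn is most probable.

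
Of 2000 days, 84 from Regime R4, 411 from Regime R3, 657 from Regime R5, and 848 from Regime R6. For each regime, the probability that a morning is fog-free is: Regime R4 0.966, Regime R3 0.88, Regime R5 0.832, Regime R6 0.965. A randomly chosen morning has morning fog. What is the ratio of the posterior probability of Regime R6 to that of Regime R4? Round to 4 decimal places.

Taking complements, P(fog | each) = Regime R4 0.034, Regime R3 0.12, Regime R5 0.168, Regime R6 0.035.
Unnormalized posteriors (prior × likelihood):
  Regime R4: 0.042 × 0.034 = 0.001428
  Regime R3: 0.2055 × 0.12 = 0.02466
  Regime R5: 0.3285 × 0.168 = 0.055188
  Regime R6: 0.424 × 0.035 = 0.01484
Normalizing constant = 0.096116.
The ratio is 0.01484 / 0.001428 (the normalizer cancels) = 10.3922.

10.3922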